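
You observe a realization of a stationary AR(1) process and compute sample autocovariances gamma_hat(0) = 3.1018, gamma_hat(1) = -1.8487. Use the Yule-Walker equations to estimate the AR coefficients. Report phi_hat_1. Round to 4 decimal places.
\hat\phi_{1} = -0.5960

The Yule-Walker equations for an AR(p) process read, in matrix form,
  Gamma_p phi = r_p,   with   (Gamma_p)_{ij} = gamma(|i - j|),
                       (r_p)_i = gamma(i),   i,j = 1..p.
Substitute the sample gammas (Toeplitz matrix and right-hand side of size 1):
  Gamma_p = [[3.1018]]
  r_p     = [-1.8487]
With p = 1 this is the single equation gamma(0) phi_1 = gamma(1):
  phi_hat_1 = gamma(1) / gamma(0) = -1.8487 / 3.1018 = -0.5960.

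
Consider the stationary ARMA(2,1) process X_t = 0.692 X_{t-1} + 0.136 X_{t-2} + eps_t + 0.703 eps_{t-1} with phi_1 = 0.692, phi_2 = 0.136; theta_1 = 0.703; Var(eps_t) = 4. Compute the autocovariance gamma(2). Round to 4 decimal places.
\gamma(2) = 22.8116

Multiply the model equation by X_{t-k} and take expectations. With theta_0 = psi_0 = 1 and psi_j the MA(infinity) weights, this gives
  gamma(k) - sum_i phi_i gamma(k-i) = c_k,
  c_k = sigma^2 * sum_{j=k..q} theta_j psi_{j-k}   (c_k = 0 for k > q),
using gamma(-m) = gamma(m).
psi-weights needed (psi_j = theta_j + sum_i phi_i psi_{j-i}):
  psi_1 = theta_1 + phi_1 = 0.703 + (0.692) = 1.395
Right-hand sides:
  c_0 = sigma^2 (1 + theta_1 psi_1) = 4 * (1 + (0.703)(1.395)) = 4 * 1.980685 = 7.92274
  c_1 = sigma^2 theta_1 = 4 * (0.703) = 2.812
  c_2 = 0
Equations for k = 0, 1, 2 (AR order 2, c_2 = 0):
  (E0) gamma(0) = phi_1 gamma(1) + phi_2 gamma(2) + c_0
  (E1) gamma(1) = phi_1 gamma(0) + phi_2 gamma(1) + c_1
  (E2) gamma(2) = phi_1 gamma(1) + phi_2 gamma(0)
From (E1): gamma(1) = A gamma(0) + B with
  A = phi_1 / (1 - phi_2) = 0.692 / 0.864 = 0.800926,   B = c_1 / (1 - phi_2) = 2.812 / 0.864 = 3.25463.
Insert (E2) into (E0): gamma(0) (1 - phi_2^2) = phi_1 (1 + phi_2) gamma(1) + c_0.
  phi_1 (1 + phi_2) = (0.692)(1.136) = 0.786112,   1 - phi_2^2 = 0.981504.
Replace gamma(1) by A gamma(0) + B and collect gamma(0):
  gamma(0) [0.981504 - (0.786112)(0.800926)] = (0.786112)(3.25463) + 7.92274
  gamma(0) * 0.351887 = 10.481243
  gamma(0) = 10.481243 / 0.351887 = 29.785862.
  gamma(1) = A gamma(0) + B = (0.800926)(29.785862) + (3.25463) = 27.110899.
  gamma(2) = phi_1 gamma(1) + phi_2 gamma(0) = (0.692)(27.110899) + (0.136)(29.785862) = 22.811619.
Therefore gamma(2) = 22.8116 (to 4 decimal places).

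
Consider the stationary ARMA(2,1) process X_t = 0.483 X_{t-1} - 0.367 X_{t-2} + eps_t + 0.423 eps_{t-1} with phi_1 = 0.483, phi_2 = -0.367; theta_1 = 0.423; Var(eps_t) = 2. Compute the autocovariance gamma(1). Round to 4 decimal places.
\gamma(1) = 1.9979

Multiply the model equation by X_{t-k} and take expectations. With theta_0 = psi_0 = 1 and psi_j the MA(infinity) weights, this gives
  gamma(k) - sum_i phi_i gamma(k-i) = c_k,
  c_k = sigma^2 * sum_{j=k..q} theta_j psi_{j-k}   (c_k = 0 for k > q),
using gamma(-m) = gamma(m).
psi-weights needed (psi_j = theta_j + sum_i phi_i psi_{j-i}):
  psi_1 = theta_1 + phi_1 = 0.423 + (0.483) = 0.906
Right-hand sides:
  c_0 = sigma^2 (1 + theta_1 psi_1) = 2 * (1 + (0.423)(0.906)) = 2 * 1.383238 = 2.766476
  c_1 = sigma^2 theta_1 = 2 * (0.423) = 0.846
  c_2 = 0
Equations for k = 0, 1, 2 (AR order 2, c_2 = 0):
  (E0) gamma(0) = phi_1 gamma(1) + phi_2 gamma(2) + c_0
  (E1) gamma(1) = phi_1 gamma(0) + phi_2 gamma(1) + c_1
  (E2) gamma(2) = phi_1 gamma(1) + phi_2 gamma(0)
From (E1): gamma(1) = A gamma(0) + B with
  A = phi_1 / (1 - phi_2) = 0.483 / 1.367 = 0.353328,   B = c_1 / (1 - phi_2) = 0.846 / 1.367 = 0.618873.
Insert (E2) into (E0): gamma(0) (1 - phi_2^2) = phi_1 (1 + phi_2) gamma(1) + c_0.
  phi_1 (1 + phi_2) = (0.483)(0.633) = 0.305739,   1 - phi_2^2 = 0.865311.
Replace gamma(1) by A gamma(0) + B and collect gamma(0):
  gamma(0) [0.865311 - (0.305739)(0.353328)] = (0.305739)(0.618873) + 2.766476
  gamma(0) * 0.757285 = 2.95569
  gamma(0) = 2.95569 / 0.757285 = 3.90301.
  gamma(1) = A gamma(0) + B = (0.353328)(3.90301) + (0.618873) = 1.997918.
Therefore gamma(1) = 1.9979 (to 4 decimal places).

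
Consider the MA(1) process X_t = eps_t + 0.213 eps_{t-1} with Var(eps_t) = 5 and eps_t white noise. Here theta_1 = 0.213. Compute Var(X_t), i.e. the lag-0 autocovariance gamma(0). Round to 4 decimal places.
\gamma(0) = 5.2268

For an MA(q) process X_t = eps_t + sum_i theta_i eps_{t-i} with
Var(eps_t) = sigma^2, the variance is
  gamma(0) = sigma^2 * (1 + sum_i theta_i^2).
  sum_i theta_i^2 = (0.213)^2 = 0.045369.
  gamma(0) = 5 * (1 + 0.045369) = 5 * 1.045369 = 5.226845, which rounds to 5.2268.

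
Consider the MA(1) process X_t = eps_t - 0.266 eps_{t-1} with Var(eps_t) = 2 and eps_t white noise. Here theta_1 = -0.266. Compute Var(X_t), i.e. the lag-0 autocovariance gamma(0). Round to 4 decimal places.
\gamma(0) = 2.1415

For an MA(q) process X_t = eps_t + sum_i theta_i eps_{t-i} with
Var(eps_t) = sigma^2, the variance is
  gamma(0) = sigma^2 * (1 + sum_i theta_i^2).
  sum_i theta_i^2 = (-0.266)^2 = 0.070756.
  gamma(0) = 2 * (1 + 0.070756) = 2 * 1.070756 = 2.141512, which rounds to 2.1415.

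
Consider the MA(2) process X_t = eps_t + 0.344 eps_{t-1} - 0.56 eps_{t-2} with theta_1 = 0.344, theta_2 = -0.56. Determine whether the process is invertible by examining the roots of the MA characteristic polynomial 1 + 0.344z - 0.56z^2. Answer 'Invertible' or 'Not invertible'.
\text{Invertible}

The MA(q) characteristic polynomial is P(z) = 1 + 0.344z - 0.56z^2.
Invertibility requires all roots to lie outside the unit circle, i.e. |z| > 1 for every root.
Set 1 + (0.344) z + (-0.56) z^2 = 0, i.e. a z^2 + b z + c = 0 with a = -0.56, b = 0.344, c = 1.
Discriminant D = b^2 - 4ac = (0.344)^2 - 4*(-0.56)*1 = 0.118336 - (-2.24) = 2.358336.
D >= 0, so the roots are real: z = (-b +/- sqrt(D)) / (2a) = (-0.344 +/- 1.535687) / (-1.12).
  z_1 = (-0.344 + 1.535687) / (-1.12) = -1.064,   |z_1| = 1.064.
  z_2 = (-0.344 - 1.535687) / (-1.12) = 1.6783,   |z_2| = 1.6783.
Moduli of all roots: 1.0640, 1.6783.
All moduli strictly greater than 1? Yes.
Verdict: Invertible.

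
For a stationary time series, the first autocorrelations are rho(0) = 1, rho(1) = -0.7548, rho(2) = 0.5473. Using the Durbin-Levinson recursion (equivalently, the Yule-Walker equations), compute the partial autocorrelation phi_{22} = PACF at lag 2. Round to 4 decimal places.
\phi_{22} = -0.0521

The PACF at lag k is phi_{kk}, the last component of the solution
to the Yule-Walker system G_k phi = r_k where
  (G_k)_{ij} = rho(|i - j|), (r_k)_i = rho(i), i,j = 1..k.
Equivalently, Durbin-Levinson gives phi_{kk} iteratively:
  phi_{11} = rho(1)
  phi_{kk} = [rho(k) - sum_{j=1..k-1} phi_{k-1,j} rho(k-j)]
            / [1 - sum_{j=1..k-1} phi_{k-1,j} rho(j)],
  phi_{k,j} = phi_{k-1,j} - phi_{kk} phi_{k-1,k-j},  j = 1..k-1.
Step k = 1:
  phi_11 = rho(1) = -0.7548.
Step k = 2:
  phi_22 = [rho(2) - phi_11 rho(1)] / [1 - phi_11 rho(1)] = [0.5473 - (-0.7548)(-0.7548)] / [1 - (-0.7548)(-0.7548)]
         = -0.02242304 / 0.43027696 = -0.0521.
Therefore phi_{22} = -0.0521.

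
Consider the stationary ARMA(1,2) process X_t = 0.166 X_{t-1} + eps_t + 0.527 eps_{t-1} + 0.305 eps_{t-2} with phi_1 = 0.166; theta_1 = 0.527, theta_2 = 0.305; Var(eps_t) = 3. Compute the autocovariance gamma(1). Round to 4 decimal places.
\gamma(1) = 3.0426

Multiply the model equation by X_{t-k} and take expectations. With theta_0 = psi_0 = 1 and psi_j the MA(infinity) weights, this gives
  gamma(k) - sum_i phi_i gamma(k-i) = c_k,
  c_k = sigma^2 * sum_{j=k..q} theta_j psi_{j-k}   (c_k = 0 for k > q),
using gamma(-m) = gamma(m).
psi-weights needed (psi_j = theta_j + sum_i phi_i psi_{j-i}):
  psi_1 = theta_1 + phi_1 = 0.527 + (0.166) = 0.693
  psi_2 = theta_2 + phi_1 psi_1 = 0.305 + (0.166)(0.693) = 0.420038
Right-hand sides:
  c_0 = sigma^2 (1 + theta_1 psi_1 + theta_2 psi_2) = 3 * (1 + (0.527)(0.693) + (0.305)(0.420038)) = 3 * 1.493323 = 4.479968
  c_1 = sigma^2 (theta_1 + theta_2 psi_1) = 3 * (0.527 + (0.305)(0.693)) = 2.215095
  c_2 = sigma^2 theta_2 = 3 * (0.305) = 0.915
Equations for k = 0 and k = 1 (AR order 1):
  gamma(0) = phi_1 gamma(1) + c_0
  gamma(1) = phi_1 gamma(0) + c_1
Substituting the second into the first: gamma(0) (1 - phi_1^2) = c_0 + phi_1 c_1, so
  gamma(0) = (c_0 + phi_1 c_1) / (1 - phi_1^2) = (4.479968 + (0.166)(2.215095)) / (1 - (0.166)^2) = 4.847674 / 0.972444 = 4.985041.
  gamma(1) = phi_1 gamma(0) + c_1 = (0.166)(4.985041) + (2.215095) = 3.042612.
Therefore gamma(1) = 3.0426 (to 4 decimal places).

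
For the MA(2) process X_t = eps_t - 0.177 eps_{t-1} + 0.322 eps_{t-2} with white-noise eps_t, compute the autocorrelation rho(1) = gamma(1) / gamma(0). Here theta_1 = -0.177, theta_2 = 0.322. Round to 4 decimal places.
\rho(1) = -0.2062

For an MA(q) process with theta_0 = 1, the autocovariance is
  gamma(k) = sigma^2 * sum_{i=0..q-k} theta_i * theta_{i+k},
and rho(k) = gamma(k) / gamma(0). Sigma^2 cancels.
  numerator   = (1)*(-0.177) + (-0.177)*(0.322) = -0.233994.
  denominator = (1)^2 + (-0.177)^2 + (0.322)^2 = 1.135013.
  rho(1) = -0.233994 / 1.135013 = -0.2062.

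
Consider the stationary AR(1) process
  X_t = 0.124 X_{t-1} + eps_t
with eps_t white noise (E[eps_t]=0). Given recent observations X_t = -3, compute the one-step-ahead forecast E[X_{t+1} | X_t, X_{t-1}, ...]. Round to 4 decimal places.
E[X_{t+1} \mid \mathcal F_t] = -0.3720

For an AR(p) model X_t = c + sum_i phi_i X_{t-i} + eps_t, the
one-step-ahead conditional mean is
  E[X_{t+1} | X_t, ...] = c + sum_i phi_i X_{t+1-i}.
Substitute known values:
  E[X_{t+1} | ...] = (0.124) * (-3)
                   = -0.3720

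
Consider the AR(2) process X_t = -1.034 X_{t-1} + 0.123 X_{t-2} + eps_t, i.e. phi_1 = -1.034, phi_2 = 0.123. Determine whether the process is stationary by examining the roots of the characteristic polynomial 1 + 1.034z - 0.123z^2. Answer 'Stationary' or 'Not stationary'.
\text{Not stationary}

The AR(p) characteristic polynomial is P(z) = 1 + 1.034z - 0.123z^2.
Stationarity requires all roots to lie outside the unit circle, i.e. |z| > 1 for every root.
Set 1 + (1.034) z + (-0.123) z^2 = 0, i.e. a z^2 + b z + c = 0 with a = -0.123, b = 1.034, c = 1.
Discriminant D = b^2 - 4ac = (1.034)^2 - 4*(-0.123)*1 = 1.069156 - (-0.492) = 1.561156.
D >= 0, so the roots are real: z = (-b +/- sqrt(D)) / (2a) = (-1.034 +/- 1.249462) / (-0.246).
  z_1 = (-1.034 + 1.249462) / (-0.246) = -0.8759,   |z_1| = 0.8759.
  z_2 = (-1.034 - 1.249462) / (-0.246) = 9.2824,   |z_2| = 9.2824.
Moduli of all roots: 0.8759, 9.2824.
All moduli strictly greater than 1? No.
Verdict: Not stationary.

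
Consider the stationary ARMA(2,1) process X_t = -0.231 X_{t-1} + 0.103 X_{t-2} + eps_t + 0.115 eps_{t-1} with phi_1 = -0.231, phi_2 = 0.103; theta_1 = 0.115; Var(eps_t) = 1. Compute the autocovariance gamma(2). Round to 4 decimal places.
\gamma(2) = 0.1382

Multiply the model equation by X_{t-k} and take expectations. With theta_0 = psi_0 = 1 and psi_j the MA(infinity) weights, this gives
  gamma(k) - sum_i phi_i gamma(k-i) = c_k,
  c_k = sigma^2 * sum_{j=k..q} theta_j psi_{j-k}   (c_k = 0 for k > q),
using gamma(-m) = gamma(m).
psi-weights needed (psi_j = theta_j + sum_i phi_i psi_{j-i}):
  psi_1 = theta_1 + phi_1 = 0.115 + (-0.231) = -0.116
Right-hand sides:
  c_0 = sigma^2 (1 + theta_1 psi_1) = 1 * (1 + (0.115)(-0.116)) = 1 * 0.98666 = 0.98666
  c_1 = sigma^2 theta_1 = 1 * (0.115) = 0.115
  c_2 = 0
Equations for k = 0, 1, 2 (AR order 2, c_2 = 0):
  (E0) gamma(0) = phi_1 gamma(1) + phi_2 gamma(2) + c_0
  (E1) gamma(1) = phi_1 gamma(0) + phi_2 gamma(1) + c_1
  (E2) gamma(2) = phi_1 gamma(1) + phi_2 gamma(0)
From (E1): gamma(1) = A gamma(0) + B with
  A = phi_1 / (1 - phi_2) = -0.231 / 0.897 = -0.257525,   B = c_1 / (1 - phi_2) = 0.115 / 0.897 = 0.128205.
Insert (E2) into (E0): gamma(0) (1 - phi_2^2) = phi_1 (1 + phi_2) gamma(1) + c_0.
  phi_1 (1 + phi_2) = (-0.231)(1.103) = -0.254793,   1 - phi_2^2 = 0.989391.
Replace gamma(1) by A gamma(0) + B and collect gamma(0):
  gamma(0) [0.989391 - (-0.254793)(-0.257525)] = (-0.254793)(0.128205) + 0.98666
  gamma(0) * 0.923775 = 0.953994
  gamma(0) = 0.953994 / 0.923775 = 1.032712.
  gamma(1) = A gamma(0) + B = (-0.257525)(1.032712) + (0.128205) = -0.137744.
  gamma(2) = phi_1 gamma(1) + phi_2 gamma(0) = (-0.231)(-0.137744) + (0.103)(1.032712) = 0.138188.
Therefore gamma(2) = 0.1382 (to 4 decimal places).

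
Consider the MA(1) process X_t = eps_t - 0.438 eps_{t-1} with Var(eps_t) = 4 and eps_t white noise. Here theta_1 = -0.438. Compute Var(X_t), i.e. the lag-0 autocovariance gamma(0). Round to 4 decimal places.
\gamma(0) = 4.7674

For an MA(q) process X_t = eps_t + sum_i theta_i eps_{t-i} with
Var(eps_t) = sigma^2, the variance is
  gamma(0) = sigma^2 * (1 + sum_i theta_i^2).
  sum_i theta_i^2 = (-0.438)^2 = 0.191844.
  gamma(0) = 4 * (1 + 0.191844) = 4 * 1.191844 = 4.767376, which rounds to 4.7674.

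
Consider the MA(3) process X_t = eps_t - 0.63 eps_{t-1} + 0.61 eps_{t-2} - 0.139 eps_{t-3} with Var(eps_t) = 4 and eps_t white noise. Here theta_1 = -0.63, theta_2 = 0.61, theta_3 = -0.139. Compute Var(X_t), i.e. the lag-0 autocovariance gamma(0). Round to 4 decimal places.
\gamma(0) = 7.1533

For an MA(q) process X_t = eps_t + sum_i theta_i eps_{t-i} with
Var(eps_t) = sigma^2, the variance is
  gamma(0) = sigma^2 * (1 + sum_i theta_i^2).
  sum_i theta_i^2 = (-0.63)^2 + (0.61)^2 + (-0.139)^2 = 0.3969 + 0.3721 + 0.019321 = 0.788321.
  gamma(0) = 4 * (1 + 0.788321) = 4 * 1.788321 = 7.153284, which rounds to 7.1533.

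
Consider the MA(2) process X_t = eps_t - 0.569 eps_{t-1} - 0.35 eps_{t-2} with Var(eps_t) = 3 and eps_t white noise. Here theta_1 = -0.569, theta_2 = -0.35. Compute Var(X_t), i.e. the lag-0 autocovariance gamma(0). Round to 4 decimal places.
\gamma(0) = 4.3388

For an MA(q) process X_t = eps_t + sum_i theta_i eps_{t-i} with
Var(eps_t) = sigma^2, the variance is
  gamma(0) = sigma^2 * (1 + sum_i theta_i^2).
  sum_i theta_i^2 = (-0.569)^2 + (-0.35)^2 = 0.323761 + 0.1225 = 0.446261.
  gamma(0) = 3 * (1 + 0.446261) = 3 * 1.446261 = 4.338783, which rounds to 4.3388.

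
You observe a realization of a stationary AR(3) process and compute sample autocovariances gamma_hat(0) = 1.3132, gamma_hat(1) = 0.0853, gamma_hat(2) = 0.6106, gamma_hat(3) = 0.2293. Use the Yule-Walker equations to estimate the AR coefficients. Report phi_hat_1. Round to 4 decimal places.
\hat\phi_{1} = -0.0410

The Yule-Walker equations for an AR(p) process read, in matrix form,
  Gamma_p phi = r_p,   with   (Gamma_p)_{ij} = gamma(|i - j|),
                       (r_p)_i = gamma(i),   i,j = 1..p.
Substitute the sample gammas (Toeplitz matrix and right-hand side of size 3):
  Gamma_p = [[1.3132, 0.0853, 0.6106], [0.0853, 1.3132, 0.0853], [0.6106, 0.0853, 1.3132]]
  r_p     = [0.0853, 0.6106, 0.2293]
Written out (R1..R3):
  (R1) 1.3132 phi_1 + 0.0853 phi_2 + 0.6106 phi_3 = 0.0853
  (R2) 0.0853 phi_1 + 1.3132 phi_2 + 0.0853 phi_3 = 0.6106
  (R3) 0.6106 phi_1 + 0.0853 phi_2 + 1.3132 phi_3 = 0.2293
Gaussian elimination:
  R2 <- R2 - (0.0853/1.3132) R1 = R2 - (0.064956) R1:  1.307659 phi_2 + 0.045638 phi_3 = 0.605059
  R3 <- R3 - (0.6106/1.3132) R1 = R3 - (0.464971) R1:  0.045638 phi_2 + 1.029289 phi_3 = 0.189638
  R3 <- R3 - (0.045638/1.307659) R2 = R3 - (0.034901) R2:  1.027696 phi_3 = 0.168521
Back-substitution:
  phi_hat_3 = 0.168521 / 1.027696 = 0.16398
  phi_hat_2 = (0.605059 - (0.045638)(0.16398)) / 1.307659 = 0.456981
  phi_hat_1 = (0.0853 - (0.0853)(0.456981) - (0.6106)(0.16398)) / 1.3132 = -0.040973
So phi_hat = [-0.0410, 0.4570, 0.1640].
Therefore phi_hat_1 = -0.0410.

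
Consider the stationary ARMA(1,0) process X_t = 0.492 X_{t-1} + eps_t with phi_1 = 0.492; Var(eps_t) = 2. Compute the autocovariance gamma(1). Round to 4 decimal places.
\gamma(1) = 1.2983

Multiply the model equation by X_{t-k} and take expectations. With theta_0 = psi_0 = 1 and psi_j the MA(infinity) weights, this gives
  gamma(k) - sum_i phi_i gamma(k-i) = c_k,
  c_k = sigma^2 * sum_{j=k..q} theta_j psi_{j-k}   (c_k = 0 for k > q),
using gamma(-m) = gamma(m).
Pure AR (q = 0): c_0 = sigma^2 = 2, c_k = 0 for k >= 1.
Equations for k = 0 and k = 1 (AR order 1):
  gamma(0) = phi_1 gamma(1) + c_0
  gamma(1) = phi_1 gamma(0) + c_1
Substituting the second into the first: gamma(0) (1 - phi_1^2) = c_0 + phi_1 c_1, so
  gamma(0) = c_0 / (1 - phi_1^2) = 2 / (1 - (0.492)^2) = 2 / 0.757936 = 2.638745.
  gamma(1) = phi_1 gamma(0) = (0.492)(2.638745) = 1.298263.
Therefore gamma(1) = 1.2983 (to 4 decimal places).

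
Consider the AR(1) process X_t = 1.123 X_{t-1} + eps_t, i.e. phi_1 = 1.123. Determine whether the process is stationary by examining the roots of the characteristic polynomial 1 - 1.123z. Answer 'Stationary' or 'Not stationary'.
\text{Not stationary}

The AR(p) characteristic polynomial is P(z) = 1 - 1.123z.
Stationarity requires all roots to lie outside the unit circle, i.e. |z| > 1 for every root.
This is linear in z: 1 + (-1.123) z = 0  =>  z = -1/(-1.123) = 0.890472,  |z| = 0.890472.
Moduli of all roots: 0.8905.
All moduli strictly greater than 1? No.
Verdict: Not stationary.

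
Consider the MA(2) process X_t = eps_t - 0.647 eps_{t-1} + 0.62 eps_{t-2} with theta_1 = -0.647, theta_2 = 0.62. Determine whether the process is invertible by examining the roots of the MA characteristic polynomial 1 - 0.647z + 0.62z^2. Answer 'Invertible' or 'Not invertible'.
\text{Invertible}

The MA(q) characteristic polynomial is P(z) = 1 - 0.647z + 0.62z^2.
Invertibility requires all roots to lie outside the unit circle, i.e. |z| > 1 for every root.
Set 1 + (-0.647) z + (0.62) z^2 = 0, i.e. a z^2 + b z + c = 0 with a = 0.62, b = -0.647, c = 1.
Discriminant D = b^2 - 4ac = (-0.647)^2 - 4*(0.62)*1 = 0.418609 - (2.48) = -2.061391.
D < 0, so the roots are the complex-conjugate pair z = (-b +/- i sqrt(-D)) / (2a) = 0.5218 +/- 1.1579i.
For a conjugate pair |z|^2 = z * conj(z) = (product of roots) = c/a = 1/(0.62) = 1.612903, so |z| = sqrt(1.612903) = 1.27 for both roots.
Moduli of all roots: 1.2700, 1.2700.
All moduli strictly greater than 1? Yes.
Verdict: Invertible.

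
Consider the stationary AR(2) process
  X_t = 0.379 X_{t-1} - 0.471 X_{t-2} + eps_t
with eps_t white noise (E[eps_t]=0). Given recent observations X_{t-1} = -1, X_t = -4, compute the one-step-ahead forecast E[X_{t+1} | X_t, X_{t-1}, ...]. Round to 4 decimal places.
E[X_{t+1} \mid \mathcal F_t] = -1.0450

For an AR(p) model X_t = c + sum_i phi_i X_{t-i} + eps_t, the
one-step-ahead conditional mean is
  E[X_{t+1} | X_t, ...] = c + sum_i phi_i X_{t+1-i}.
Substitute known values:
  E[X_{t+1} | ...] = (0.379) * (-4) + (-0.471) * (-1)
                   = -1.0450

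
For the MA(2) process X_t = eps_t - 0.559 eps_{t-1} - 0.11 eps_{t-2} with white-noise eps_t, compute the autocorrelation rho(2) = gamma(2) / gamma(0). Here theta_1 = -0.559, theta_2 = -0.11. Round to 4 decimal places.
\rho(2) = -0.0830

For an MA(q) process with theta_0 = 1, the autocovariance is
  gamma(k) = sigma^2 * sum_{i=0..q-k} theta_i * theta_{i+k},
and rho(k) = gamma(k) / gamma(0). Sigma^2 cancels.
  numerator   = (1)*(-0.11) = -0.11.
  denominator = (1)^2 + (-0.559)^2 + (-0.11)^2 = 1.324581.
  rho(2) = -0.11 / 1.324581 = -0.0830.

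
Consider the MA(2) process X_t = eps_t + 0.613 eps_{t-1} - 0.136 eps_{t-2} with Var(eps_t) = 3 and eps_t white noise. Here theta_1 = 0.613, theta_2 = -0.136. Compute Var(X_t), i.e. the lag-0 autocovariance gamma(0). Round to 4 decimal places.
\gamma(0) = 4.1828

For an MA(q) process X_t = eps_t + sum_i theta_i eps_{t-i} with
Var(eps_t) = sigma^2, the variance is
  gamma(0) = sigma^2 * (1 + sum_i theta_i^2).
  sum_i theta_i^2 = (0.613)^2 + (-0.136)^2 = 0.375769 + 0.018496 = 0.394265.
  gamma(0) = 3 * (1 + 0.394265) = 3 * 1.394265 = 4.182795, which rounds to 4.1828.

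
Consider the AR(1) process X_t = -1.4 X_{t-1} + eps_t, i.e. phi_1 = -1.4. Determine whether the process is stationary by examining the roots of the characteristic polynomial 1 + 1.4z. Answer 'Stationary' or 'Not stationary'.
\text{Not stationary}

The AR(p) characteristic polynomial is P(z) = 1 + 1.4z.
Stationarity requires all roots to lie outside the unit circle, i.e. |z| > 1 for every root.
This is linear in z: 1 + (1.4) z = 0  =>  z = -1/(1.4) = -0.714286,  |z| = 0.714286.
Moduli of all roots: 0.7143.
All moduli strictly greater than 1? No.
Verdict: Not stationary.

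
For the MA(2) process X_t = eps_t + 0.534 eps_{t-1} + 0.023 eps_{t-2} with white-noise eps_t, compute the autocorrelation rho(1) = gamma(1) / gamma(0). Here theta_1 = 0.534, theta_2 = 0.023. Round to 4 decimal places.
\rho(1) = 0.4249

For an MA(q) process with theta_0 = 1, the autocovariance is
  gamma(k) = sigma^2 * sum_{i=0..q-k} theta_i * theta_{i+k},
and rho(k) = gamma(k) / gamma(0). Sigma^2 cancels.
  numerator   = (1)*(0.534) + (0.534)*(0.023) = 0.546282.
  denominator = (1)^2 + (0.534)^2 + (0.023)^2 = 1.285685.
  rho(1) = 0.546282 / 1.285685 = 0.4249.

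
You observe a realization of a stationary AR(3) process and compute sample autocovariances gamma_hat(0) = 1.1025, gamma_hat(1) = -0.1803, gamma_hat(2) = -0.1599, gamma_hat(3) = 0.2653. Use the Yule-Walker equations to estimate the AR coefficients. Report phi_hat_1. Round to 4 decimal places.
\hat\phi_{1} = -0.1580

The Yule-Walker equations for an AR(p) process read, in matrix form,
  Gamma_p phi = r_p,   with   (Gamma_p)_{ij} = gamma(|i - j|),
                       (r_p)_i = gamma(i),   i,j = 1..p.
Substitute the sample gammas (Toeplitz matrix and right-hand side of size 3):
  Gamma_p = [[1.1025, -0.1803, -0.1599], [-0.1803, 1.1025, -0.1803], [-0.1599, -0.1803, 1.1025]]
  r_p     = [-0.1803, -0.1599, 0.2653]
Written out (R1..R3):
  (R1) 1.1025 phi_1 - 0.1803 phi_2 - 0.1599 phi_3 = -0.1803
  (R2) -0.1803 phi_1 + 1.1025 phi_2 - 0.1803 phi_3 = -0.1599
  (R3) -0.1599 phi_1 - 0.1803 phi_2 + 1.1025 phi_3 = 0.2653
Gaussian elimination:
  R2 <- R2 - (-0.1803/1.1025) R1 = R2 - (-0.163537) R1:  1.073014 phi_2 - 0.20645 phi_3 = -0.189386
  R3 <- R3 - (-0.1599/1.1025) R1 = R3 - (-0.145034) R1:  -0.20645 phi_2 + 1.079309 phi_3 = 0.23915
  R3 <- R3 - (-0.20645/1.073014) R2 = R3 - (-0.192402) R2:  1.039588 phi_3 = 0.202712
Back-substitution:
  phi_hat_3 = 0.202712 / 1.039588 = 0.194993
  phi_hat_2 = (-0.189386 - (-0.20645)(0.194993)) / 1.073014 = -0.138982
  phi_hat_1 = (-0.1803 - (-0.1803)(-0.138982) - (-0.1599)(0.194993)) / 1.1025 = -0.157986
So phi_hat = [-0.1580, -0.1390, 0.1950].
Therefore phi_hat_1 = -0.1580.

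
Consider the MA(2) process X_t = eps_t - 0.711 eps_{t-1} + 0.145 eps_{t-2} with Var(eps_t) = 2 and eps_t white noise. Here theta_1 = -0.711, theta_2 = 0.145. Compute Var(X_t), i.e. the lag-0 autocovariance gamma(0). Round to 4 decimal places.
\gamma(0) = 3.0531

For an MA(q) process X_t = eps_t + sum_i theta_i eps_{t-i} with
Var(eps_t) = sigma^2, the variance is
  gamma(0) = sigma^2 * (1 + sum_i theta_i^2).
  sum_i theta_i^2 = (-0.711)^2 + (0.145)^2 = 0.505521 + 0.021025 = 0.526546.
  gamma(0) = 2 * (1 + 0.526546) = 2 * 1.526546 = 3.053092, which rounds to 3.0531.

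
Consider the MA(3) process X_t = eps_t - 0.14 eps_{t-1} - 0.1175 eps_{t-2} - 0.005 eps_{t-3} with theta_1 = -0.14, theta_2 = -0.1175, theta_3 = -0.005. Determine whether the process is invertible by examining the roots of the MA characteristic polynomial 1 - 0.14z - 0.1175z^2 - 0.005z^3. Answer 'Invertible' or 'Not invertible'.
\text{Invertible}

The MA(q) characteristic polynomial is P(z) = 1 - 0.14z - 0.1175z^2 - 0.005z^3.
Invertibility requires all roots to lie outside the unit circle, i.e. |z| > 1 for every root.
Degree 3: look for a simple real root z0 first, then factor out (1 - z/z0) and solve the remaining quadratic.
Testing z0 = -4: P(-4) = 1 + (-0.14)(-4) + (-0.1175)(-4)^2 + (-0.005)(-4)^3
  = 1 + (0.56) + (-1.88) + (0.32) = 0.  So z_0 = -4 is a root, |z_0| = 4.
Divide out the factor (1 + 0.25 z) = (1 - z/z0) (since 1/z0 = -0.25):
  P(z) = (1 + 0.25 z)(1 + (-0.39) z + (-0.02) z^2)
  [check: z-coef -0.39 - (-0.25) = -0.14; z^2-coef -0.02 - (-0.25)(-0.39) = -0.1175; z^3-coef -(-0.25)(-0.02) = -0.005.]
Remaining roots from the quadratic factor 1 + (-0.39) z + (-0.02) z^2:
  Set 1 + (-0.39) z + (-0.02) z^2 = 0, i.e. a z^2 + b z + c = 0 with a = -0.02, b = -0.39, c = 1.
  Discriminant D = b^2 - 4ac = (-0.39)^2 - 4*(-0.02)*1 = 0.1521 - (-0.08) = 0.2321.
  D >= 0, so the roots are real: z = (-b +/- sqrt(D)) / (2a) = (0.39 +/- 0.481768) / (-0.04).
    z_1 = (0.39 + 0.481768) / (-0.04) = -21.7942,   |z_1| = 21.7942.
    z_2 = (0.39 - 0.481768) / (-0.04) = 2.2942,   |z_2| = 2.2942.
Moduli of all roots: 4.0000, 21.7942, 2.2942.
All moduli strictly greater than 1? Yes.
Verdict: Invertible.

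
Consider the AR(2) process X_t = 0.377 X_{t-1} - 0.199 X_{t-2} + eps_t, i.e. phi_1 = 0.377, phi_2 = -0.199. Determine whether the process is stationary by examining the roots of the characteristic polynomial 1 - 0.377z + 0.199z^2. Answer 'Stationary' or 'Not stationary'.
\text{Stationary}

The AR(p) characteristic polynomial is P(z) = 1 - 0.377z + 0.199z^2.
Stationarity requires all roots to lie outside the unit circle, i.e. |z| > 1 for every root.
Set 1 + (-0.377) z + (0.199) z^2 = 0, i.e. a z^2 + b z + c = 0 with a = 0.199, b = -0.377, c = 1.
Discriminant D = b^2 - 4ac = (-0.377)^2 - 4*(0.199)*1 = 0.142129 - (0.796) = -0.653871.
D < 0, so the roots are the complex-conjugate pair z = (-b +/- i sqrt(-D)) / (2a) = 0.9472 +/- 2.0317i.
For a conjugate pair |z|^2 = z * conj(z) = (product of roots) = c/a = 1/(0.199) = 5.025126, so |z| = sqrt(5.025126) = 2.2417 for both roots.
Moduli of all roots: 2.2417, 2.2417.
All moduli strictly greater than 1? Yes.
Verdict: Stationary.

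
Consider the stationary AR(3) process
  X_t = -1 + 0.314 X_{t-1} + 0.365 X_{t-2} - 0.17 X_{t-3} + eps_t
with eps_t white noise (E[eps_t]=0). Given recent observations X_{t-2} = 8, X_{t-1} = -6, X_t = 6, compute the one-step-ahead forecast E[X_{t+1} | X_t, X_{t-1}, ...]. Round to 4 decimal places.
E[X_{t+1} \mid \mathcal F_t] = -2.6660

For an AR(p) model X_t = c + sum_i phi_i X_{t-i} + eps_t, the
one-step-ahead conditional mean is
  E[X_{t+1} | X_t, ...] = c + sum_i phi_i X_{t+1-i}.
Substitute known values:
  E[X_{t+1} | ...] = -1 + (0.314) * (6) + (0.365) * (-6) + (-0.17) * (8)
                   = -2.6660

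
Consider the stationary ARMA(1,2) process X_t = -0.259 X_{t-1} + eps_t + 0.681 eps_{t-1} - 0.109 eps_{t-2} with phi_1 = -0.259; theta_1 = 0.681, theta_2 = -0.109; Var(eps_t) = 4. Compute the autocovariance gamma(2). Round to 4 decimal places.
\gamma(2) = -0.7640

Multiply the model equation by X_{t-k} and take expectations. With theta_0 = psi_0 = 1 and psi_j the MA(infinity) weights, this gives
  gamma(k) - sum_i phi_i gamma(k-i) = c_k,
  c_k = sigma^2 * sum_{j=k..q} theta_j psi_{j-k}   (c_k = 0 for k > q),
using gamma(-m) = gamma(m).
psi-weights needed (psi_j = theta_j + sum_i phi_i psi_{j-i}):
  psi_1 = theta_1 + phi_1 = 0.681 + (-0.259) = 0.422
  psi_2 = theta_2 + phi_1 psi_1 = -0.109 + (-0.259)(0.422) = -0.218298
Right-hand sides:
  c_0 = sigma^2 (1 + theta_1 psi_1 + theta_2 psi_2) = 4 * (1 + (0.681)(0.422) + (-0.109)(-0.218298)) = 4 * 1.311176 = 5.244706
  c_1 = sigma^2 (theta_1 + theta_2 psi_1) = 4 * (0.681 + (-0.109)(0.422)) = 2.540008
  c_2 = sigma^2 theta_2 = 4 * (-0.109) = -0.436
Equations for k = 0 and k = 1 (AR order 1):
  gamma(0) = phi_1 gamma(1) + c_0
  gamma(1) = phi_1 gamma(0) + c_1
Substituting the second into the first: gamma(0) (1 - phi_1^2) = c_0 + phi_1 c_1, so
  gamma(0) = (c_0 + phi_1 c_1) / (1 - phi_1^2) = (5.244706 + (-0.259)(2.540008)) / (1 - (-0.259)^2) = 4.586844 / 0.932919 = 4.916658.
  gamma(1) = phi_1 gamma(0) + c_1 = (-0.259)(4.916658) + (2.540008) = 1.266594.
For k = 2: gamma(2) = phi_1 gamma(1) + c_2
  = (-0.259)(1.266594) + (-0.436) = -0.764048.
Therefore gamma(2) = -0.7640 (to 4 decimal places).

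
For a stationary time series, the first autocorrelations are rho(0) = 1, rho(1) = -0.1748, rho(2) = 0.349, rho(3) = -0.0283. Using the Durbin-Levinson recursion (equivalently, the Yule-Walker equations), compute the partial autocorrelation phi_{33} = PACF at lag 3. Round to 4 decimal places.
\phi_{33} = 0.0810

The PACF at lag k is phi_{kk}, the last component of the solution
to the Yule-Walker system G_k phi = r_k where
  (G_k)_{ij} = rho(|i - j|), (r_k)_i = rho(i), i,j = 1..k.
Equivalently, Durbin-Levinson gives phi_{kk} iteratively:
  phi_{11} = rho(1)
  phi_{kk} = [rho(k) - sum_{j=1..k-1} phi_{k-1,j} rho(k-j)]
            / [1 - sum_{j=1..k-1} phi_{k-1,j} rho(j)],
  phi_{k,j} = phi_{k-1,j} - phi_{kk} phi_{k-1,k-j},  j = 1..k-1.
Step k = 1:
  phi_11 = rho(1) = -0.1748.
Step k = 2:
  phi_22 = [rho(2) - phi_11 rho(1)] / [1 - phi_11 rho(1)] = [0.349 - (-0.1748)(-0.1748)] / [1 - (-0.1748)(-0.1748)]
         = 0.31844496 / 0.96944496 = 0.328482.
  Update: phi_21 = phi_11 - phi_22 phi_11 = -0.1748 - (0.328482)(-0.1748) = -0.117381.
Step k = 3:
  phi_33 = [rho(3) - phi_21 rho(2) - phi_22 rho(1)] / [1 - phi_21 rho(1) - phi_22 rho(2)]
    numerator   = -0.0283 - (-0.117381)(0.349) - (0.328482)(-0.1748) = 0.07008471
    denominator = 1 - (-0.117381)(-0.1748) - (0.328482)(0.349) = 0.86484161
  phi_33 = 0.07008471 / 0.86484161 = 0.081.
Therefore phi_{33} = 0.0810.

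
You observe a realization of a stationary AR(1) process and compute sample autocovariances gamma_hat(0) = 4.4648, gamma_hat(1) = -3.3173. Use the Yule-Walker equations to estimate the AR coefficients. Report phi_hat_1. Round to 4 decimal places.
\hat\phi_{1} = -0.7430

The Yule-Walker equations for an AR(p) process read, in matrix form,
  Gamma_p phi = r_p,   with   (Gamma_p)_{ij} = gamma(|i - j|),
                       (r_p)_i = gamma(i),   i,j = 1..p.
Substitute the sample gammas (Toeplitz matrix and right-hand side of size 1):
  Gamma_p = [[4.4648]]
  r_p     = [-3.3173]
With p = 1 this is the single equation gamma(0) phi_1 = gamma(1):
  phi_hat_1 = gamma(1) / gamma(0) = -3.3173 / 4.4648 = -0.7430.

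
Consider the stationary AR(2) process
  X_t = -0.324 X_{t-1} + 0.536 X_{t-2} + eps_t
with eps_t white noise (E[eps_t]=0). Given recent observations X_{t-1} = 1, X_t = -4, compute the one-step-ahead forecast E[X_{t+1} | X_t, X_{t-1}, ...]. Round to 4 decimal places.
E[X_{t+1} \mid \mathcal F_t] = 1.8320

For an AR(p) model X_t = c + sum_i phi_i X_{t-i} + eps_t, the
one-step-ahead conditional mean is
  E[X_{t+1} | X_t, ...] = c + sum_i phi_i X_{t+1-i}.
Substitute known values:
  E[X_{t+1} | ...] = (-0.324) * (-4) + (0.536) * (1)
                   = 1.8320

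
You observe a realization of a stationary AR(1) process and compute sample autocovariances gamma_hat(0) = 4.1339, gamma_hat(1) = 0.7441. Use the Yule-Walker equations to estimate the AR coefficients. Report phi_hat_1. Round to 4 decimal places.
\hat\phi_{1} = 0.1800

The Yule-Walker equations for an AR(p) process read, in matrix form,
  Gamma_p phi = r_p,   with   (Gamma_p)_{ij} = gamma(|i - j|),
                       (r_p)_i = gamma(i),   i,j = 1..p.
Substitute the sample gammas (Toeplitz matrix and right-hand side of size 1):
  Gamma_p = [[4.1339]]
  r_p     = [0.7441]
With p = 1 this is the single equation gamma(0) phi_1 = gamma(1):
  phi_hat_1 = gamma(1) / gamma(0) = 0.7441 / 4.1339 = 0.1800.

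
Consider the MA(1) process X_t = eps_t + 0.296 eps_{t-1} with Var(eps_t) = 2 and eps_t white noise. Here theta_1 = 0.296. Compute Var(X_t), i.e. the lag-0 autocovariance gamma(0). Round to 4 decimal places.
\gamma(0) = 2.1752

For an MA(q) process X_t = eps_t + sum_i theta_i eps_{t-i} with
Var(eps_t) = sigma^2, the variance is
  gamma(0) = sigma^2 * (1 + sum_i theta_i^2).
  sum_i theta_i^2 = (0.296)^2 = 0.087616.
  gamma(0) = 2 * (1 + 0.087616) = 2 * 1.087616 = 2.175232, which rounds to 2.1752.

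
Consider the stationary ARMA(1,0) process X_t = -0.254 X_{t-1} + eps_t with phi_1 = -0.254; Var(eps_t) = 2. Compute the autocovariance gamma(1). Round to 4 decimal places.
\gamma(1) = -0.5430

Multiply the model equation by X_{t-k} and take expectations. With theta_0 = psi_0 = 1 and psi_j the MA(infinity) weights, this gives
  gamma(k) - sum_i phi_i gamma(k-i) = c_k,
  c_k = sigma^2 * sum_{j=k..q} theta_j psi_{j-k}   (c_k = 0 for k > q),
using gamma(-m) = gamma(m).
Pure AR (q = 0): c_0 = sigma^2 = 2, c_k = 0 for k >= 1.
Equations for k = 0 and k = 1 (AR order 1):
  gamma(0) = phi_1 gamma(1) + c_0
  gamma(1) = phi_1 gamma(0) + c_1
Substituting the second into the first: gamma(0) (1 - phi_1^2) = c_0 + phi_1 c_1, so
  gamma(0) = c_0 / (1 - phi_1^2) = 2 / (1 - (-0.254)^2) = 2 / 0.935484 = 2.137931.
  gamma(1) = phi_1 gamma(0) = (-0.254)(2.137931) = -0.543034.
Therefore gamma(1) = -0.5430 (to 4 decimal places).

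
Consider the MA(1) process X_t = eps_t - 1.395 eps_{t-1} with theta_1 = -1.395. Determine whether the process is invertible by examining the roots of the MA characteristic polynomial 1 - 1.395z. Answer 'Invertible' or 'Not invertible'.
\text{Not invertible}

The MA(q) characteristic polynomial is P(z) = 1 - 1.395z.
Invertibility requires all roots to lie outside the unit circle, i.e. |z| > 1 for every root.
This is linear in z: 1 + (-1.395) z = 0  =>  z = -1/(-1.395) = 0.716846,  |z| = 0.716846.
Moduli of all roots: 0.7168.
All moduli strictly greater than 1? No.
Verdict: Not invertible.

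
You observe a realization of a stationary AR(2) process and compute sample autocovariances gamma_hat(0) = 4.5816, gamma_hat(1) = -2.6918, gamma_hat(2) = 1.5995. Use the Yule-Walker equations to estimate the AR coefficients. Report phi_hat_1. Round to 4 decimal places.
\hat\phi_{1} = -0.5840

The Yule-Walker equations for an AR(p) process read, in matrix form,
  Gamma_p phi = r_p,   with   (Gamma_p)_{ij} = gamma(|i - j|),
                       (r_p)_i = gamma(i),   i,j = 1..p.
Substitute the sample gammas (Toeplitz matrix and right-hand side of size 2):
  Gamma_p = [[4.5816, -2.6918], [-2.6918, 4.5816]]
  r_p     = [-2.6918, 1.5995]
Written out:
  4.5816 phi_1 - 2.6918 phi_2 = -2.6918
  -2.6918 phi_1 + 4.5816 phi_2 = 1.5995
Solve by Cramer's rule:
  det = gamma(0)^2 - gamma(1)^2 = (4.5816)^2 - (-2.6918)^2 = 20.99105856 - 7.24578724 = 13.74527132
  phi_hat_1 = [gamma(1) gamma(0) - gamma(1) gamma(2)] / det = [(-2.6918)(4.5816) - (-2.6918)(1.5995)] / 13.74527132 = -8.02721678 / 13.74527132 = -0.584
  phi_hat_2 = [gamma(0) gamma(2) - gamma(1)^2] / det = [(4.5816)(1.5995) - (-2.6918)^2] / 13.74527132 = 0.08248196 / 13.74527132 = 0.006
So phi_hat = [-0.5840, 0.0060].
Therefore phi_hat_1 = -0.5840.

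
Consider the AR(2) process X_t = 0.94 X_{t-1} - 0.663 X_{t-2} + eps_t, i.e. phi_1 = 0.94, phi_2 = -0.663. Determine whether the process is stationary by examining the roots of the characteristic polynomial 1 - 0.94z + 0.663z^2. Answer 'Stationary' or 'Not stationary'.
\text{Stationary}

The AR(p) characteristic polynomial is P(z) = 1 - 0.94z + 0.663z^2.
Stationarity requires all roots to lie outside the unit circle, i.e. |z| > 1 for every root.
Set 1 + (-0.94) z + (0.663) z^2 = 0, i.e. a z^2 + b z + c = 0 with a = 0.663, b = -0.94, c = 1.
Discriminant D = b^2 - 4ac = (-0.94)^2 - 4*(0.663)*1 = 0.8836 - (2.652) = -1.7684.
D < 0, so the roots are the complex-conjugate pair z = (-b +/- i sqrt(-D)) / (2a) = 0.7089 +/- 1.0029i.
For a conjugate pair |z|^2 = z * conj(z) = (product of roots) = c/a = 1/(0.663) = 1.508296, so |z| = sqrt(1.508296) = 1.2281 for both roots.
Moduli of all roots: 1.2281, 1.2281.
All moduli strictly greater than 1? Yes.
Verdict: Stationary.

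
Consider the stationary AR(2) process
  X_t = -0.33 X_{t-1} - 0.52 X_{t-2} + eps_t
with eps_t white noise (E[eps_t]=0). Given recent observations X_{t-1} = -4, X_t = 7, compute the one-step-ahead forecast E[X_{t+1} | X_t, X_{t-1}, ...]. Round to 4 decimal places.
E[X_{t+1} \mid \mathcal F_t] = -0.2300

For an AR(p) model X_t = c + sum_i phi_i X_{t-i} + eps_t, the
one-step-ahead conditional mean is
  E[X_{t+1} | X_t, ...] = c + sum_i phi_i X_{t+1-i}.
Substitute known values:
  E[X_{t+1} | ...] = (-0.33) * (7) + (-0.52) * (-4)
                   = -0.2300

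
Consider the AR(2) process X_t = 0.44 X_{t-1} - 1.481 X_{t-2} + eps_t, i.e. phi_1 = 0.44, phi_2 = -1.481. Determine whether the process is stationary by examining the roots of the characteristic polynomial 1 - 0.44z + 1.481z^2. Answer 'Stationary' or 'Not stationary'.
\text{Not stationary}

The AR(p) characteristic polynomial is P(z) = 1 - 0.44z + 1.481z^2.
Stationarity requires all roots to lie outside the unit circle, i.e. |z| > 1 for every root.
Set 1 + (-0.44) z + (1.481) z^2 = 0, i.e. a z^2 + b z + c = 0 with a = 1.481, b = -0.44, c = 1.
Discriminant D = b^2 - 4ac = (-0.44)^2 - 4*(1.481)*1 = 0.1936 - (5.924) = -5.7304.
D < 0, so the roots are the complex-conjugate pair z = (-b +/- i sqrt(-D)) / (2a) = 0.1485 +/- 0.8082i.
For a conjugate pair |z|^2 = z * conj(z) = (product of roots) = c/a = 1/(1.481) = 0.675219, so |z| = sqrt(0.675219) = 0.8217 for both roots.
Moduli of all roots: 0.8217, 0.8217.
All moduli strictly greater than 1? No.
Verdict: Not stationary.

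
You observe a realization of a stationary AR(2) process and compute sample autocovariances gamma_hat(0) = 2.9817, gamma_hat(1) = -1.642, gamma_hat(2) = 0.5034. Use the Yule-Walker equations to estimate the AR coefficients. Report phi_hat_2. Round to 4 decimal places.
\hat\phi_{2} = -0.1929

The Yule-Walker equations for an AR(p) process read, in matrix form,
  Gamma_p phi = r_p,   with   (Gamma_p)_{ij} = gamma(|i - j|),
                       (r_p)_i = gamma(i),   i,j = 1..p.
Substitute the sample gammas (Toeplitz matrix and right-hand side of size 2):
  Gamma_p = [[2.9817, -1.642], [-1.642, 2.9817]]
  r_p     = [-1.642, 0.5034]
Written out:
  2.9817 phi_1 - 1.642 phi_2 = -1.642
  -1.642 phi_1 + 2.9817 phi_2 = 0.5034
Solve by Cramer's rule:
  det = gamma(0)^2 - gamma(1)^2 = (2.9817)^2 - (-1.642)^2 = 8.89053489 - 2.696164 = 6.19437089
  phi_hat_1 = [gamma(1) gamma(0) - gamma(1) gamma(2)] / det = [(-1.642)(2.9817) - (-1.642)(0.5034)] / 6.19437089 = -4.0693686 / 6.19437089 = -0.6569
  phi_hat_2 = [gamma(0) gamma(2) - gamma(1)^2] / det = [(2.9817)(0.5034) - (-1.642)^2] / 6.19437089 = -1.19517622 / 6.19437089 = -0.1929
So phi_hat = [-0.6569, -0.1929].
Therefore phi_hat_2 = -0.1929.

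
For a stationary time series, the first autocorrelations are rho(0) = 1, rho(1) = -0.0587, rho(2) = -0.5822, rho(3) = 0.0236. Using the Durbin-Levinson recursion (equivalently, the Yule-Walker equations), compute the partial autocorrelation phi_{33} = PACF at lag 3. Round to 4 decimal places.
\phi_{33} = -0.0999

The PACF at lag k is phi_{kk}, the last component of the solution
to the Yule-Walker system G_k phi = r_k where
  (G_k)_{ij} = rho(|i - j|), (r_k)_i = rho(i), i,j = 1..k.
Equivalently, Durbin-Levinson gives phi_{kk} iteratively:
  phi_{11} = rho(1)
  phi_{kk} = [rho(k) - sum_{j=1..k-1} phi_{k-1,j} rho(k-j)]
            / [1 - sum_{j=1..k-1} phi_{k-1,j} rho(j)],
  phi_{k,j} = phi_{k-1,j} - phi_{kk} phi_{k-1,k-j},  j = 1..k-1.
Step k = 1:
  phi_11 = rho(1) = -0.0587.
Step k = 2:
  phi_22 = [rho(2) - phi_11 rho(1)] / [1 - phi_11 rho(1)] = [-0.5822 - (-0.0587)(-0.0587)] / [1 - (-0.0587)(-0.0587)]
         = -0.58564569 / 0.99655431 = -0.587671.
  Update: phi_21 = phi_11 - phi_22 phi_11 = -0.0587 - (-0.587671)(-0.0587) = -0.093196.
Step k = 3:
  phi_33 = [rho(3) - phi_21 rho(2) - phi_22 rho(1)] / [1 - phi_21 rho(1) - phi_22 rho(2)]
    numerator   = 0.0236 - (-0.093196)(-0.5822) - (-0.587671)(-0.0587) = -0.06515513
    denominator = 1 - (-0.093196)(-0.0587) - (-0.587671)(-0.5822) = 0.65238754
  phi_33 = -0.06515513 / 0.65238754 = -0.0999.
Therefore phi_{33} = -0.0999.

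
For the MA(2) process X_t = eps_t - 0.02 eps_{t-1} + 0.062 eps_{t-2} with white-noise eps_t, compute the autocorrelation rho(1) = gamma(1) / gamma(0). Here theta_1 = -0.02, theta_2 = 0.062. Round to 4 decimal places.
\rho(1) = -0.0212

For an MA(q) process with theta_0 = 1, the autocovariance is
  gamma(k) = sigma^2 * sum_{i=0..q-k} theta_i * theta_{i+k},
and rho(k) = gamma(k) / gamma(0). Sigma^2 cancels.
  numerator   = (1)*(-0.02) + (-0.02)*(0.062) = -0.02124.
  denominator = (1)^2 + (-0.02)^2 + (0.062)^2 = 1.004244.
  rho(1) = -0.02124 / 1.004244 = -0.0212.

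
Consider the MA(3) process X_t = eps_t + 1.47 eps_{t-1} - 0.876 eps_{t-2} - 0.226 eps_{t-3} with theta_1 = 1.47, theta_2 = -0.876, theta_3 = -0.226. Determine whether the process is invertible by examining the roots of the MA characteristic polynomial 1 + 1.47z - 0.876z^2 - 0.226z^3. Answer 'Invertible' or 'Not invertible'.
\text{Not invertible}

The MA(q) characteristic polynomial is P(z) = 1 + 1.47z - 0.876z^2 - 0.226z^3.
Invertibility requires all roots to lie outside the unit circle, i.e. |z| > 1 for every root.
Degree 3: look for a simple real root z0 first, then factor out (1 - z/z0) and solve the remaining quadratic.
Testing z0 = -5: P(-5) = 1 + (1.47)(-5) + (-0.876)(-5)^2 + (-0.226)(-5)^3
  = 1 + (-7.35) + (-21.9) + (28.25) = 0.  So z_0 = -5 is a root, |z_0| = 5.
Divide out the factor (1 + 0.2 z) = (1 - z/z0) (since 1/z0 = -0.2):
  P(z) = (1 + 0.2 z)(1 + (1.27) z + (-1.13) z^2)
  [check: z-coef 1.27 - (-0.2) = 1.47; z^2-coef -1.13 - (-0.2)(1.27) = -0.876; z^3-coef -(-0.2)(-1.13) = -0.226.]
Remaining roots from the quadratic factor 1 + (1.27) z + (-1.13) z^2:
  Set 1 + (1.27) z + (-1.13) z^2 = 0, i.e. a z^2 + b z + c = 0 with a = -1.13, b = 1.27, c = 1.
  Discriminant D = b^2 - 4ac = (1.27)^2 - 4*(-1.13)*1 = 1.6129 - (-4.52) = 6.1329.
  D >= 0, so the roots are real: z = (-b +/- sqrt(D)) / (2a) = (-1.27 +/- 2.476469) / (-2.26).
    z_1 = (-1.27 + 2.476469) / (-2.26) = -0.5338,   |z_1| = 0.5338.
    z_2 = (-1.27 - 2.476469) / (-2.26) = 1.6577,   |z_2| = 1.6577.
Moduli of all roots: 5.0000, 0.5338, 1.6577.
All moduli strictly greater than 1? No.
Verdict: Not invertible.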